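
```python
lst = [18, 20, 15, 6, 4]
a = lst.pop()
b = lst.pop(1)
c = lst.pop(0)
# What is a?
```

After line 1: lst = [18, 20, 15, 6, 4]
After line 2 (pop() -> a = 4): lst = [18, 20, 15, 6]
After line 3 (pop(1) -> b = 20): lst = [18, 15, 6]
After line 4 (pop(0) -> c = 18): lst = [15, 6]

4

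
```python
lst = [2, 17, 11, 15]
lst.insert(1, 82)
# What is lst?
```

[2, 82, 17, 11, 15]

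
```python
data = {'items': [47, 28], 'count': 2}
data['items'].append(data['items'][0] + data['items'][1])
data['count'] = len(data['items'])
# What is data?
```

After line 1: data = {'items': [47, 28], 'count': 2}
After line 2 (append 47 + 28 = 75): data = {'items': [47, 28, 75], 'count': 2}
After line 3 (count = len(items) = 3): data = {'items': [47, 28, 75], 'count': 3}

{'items': [47, 28, 75], 'count': 3}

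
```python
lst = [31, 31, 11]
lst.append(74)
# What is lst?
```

[31, 31, 11, 74]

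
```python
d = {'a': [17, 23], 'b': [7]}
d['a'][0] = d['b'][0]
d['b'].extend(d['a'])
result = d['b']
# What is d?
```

After line 1: d = {'a': [17, 23], 'b': [7]}
After line 2 (a[0] = b[0] = 7): d = {'a': [7, 23], 'b': [7]}
After line 3 (b.extend(a) appends [7, 23]): d = {'a': [7, 23], 'b': [7, 7, 23]}
After line 4: result = d['b'] = [7, 7, 23]

{'a': [7, 23], 'b': [7, 7, 23]}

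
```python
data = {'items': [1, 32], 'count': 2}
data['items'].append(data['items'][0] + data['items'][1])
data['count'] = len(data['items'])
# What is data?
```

After line 1: data = {'items': [1, 32], 'count': 2}
After line 2 (append 1 + 32 = 33): data = {'items': [1, 32, 33], 'count': 2}
After line 3 (count = len(items) = 3): data = {'items': [1, 32, 33], 'count': 3}

{'items': [1, 32, 33], 'count': 3}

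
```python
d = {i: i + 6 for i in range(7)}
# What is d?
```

{0: 6, 1: 7, 2: 8, 3: 9, 4: 10, 5: 11, 6: 12}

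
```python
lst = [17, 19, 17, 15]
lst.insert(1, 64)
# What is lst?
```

[17, 64, 19, 17, 15]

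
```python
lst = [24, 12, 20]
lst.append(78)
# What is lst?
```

[24, 12, 20, 78]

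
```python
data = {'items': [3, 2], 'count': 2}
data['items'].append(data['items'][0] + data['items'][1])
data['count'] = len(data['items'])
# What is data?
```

After line 1: data = {'items': [3, 2], 'count': 2}
After line 2 (append 3 + 2 = 5): data = {'items': [3, 2, 5], 'count': 2}
After line 3 (count = len(items) = 3): data = {'items': [3, 2, 5], 'count': 3}

{'items': [3, 2, 5], 'count': 3}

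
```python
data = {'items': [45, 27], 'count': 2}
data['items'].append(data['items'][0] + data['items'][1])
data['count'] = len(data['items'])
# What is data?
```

After line 1: data = {'items': [45, 27], 'count': 2}
After line 2 (append 45 + 27 = 72): data = {'items': [45, 27, 72], 'count': 2}
After line 3 (count = len(items) = 3): data = {'items': [45, 27, 72], 'count': 3}

{'items': [45, 27, 72], 'count': 3}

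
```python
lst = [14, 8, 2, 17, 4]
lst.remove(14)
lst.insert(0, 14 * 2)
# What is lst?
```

After line 1: lst = [14, 8, 2, 17, 4]
After line 2 (remove first 14): lst = [8, 2, 17, 4]
After line 3 (insert 28 at index 0): lst = [28, 8, 2, 17, 4]

[28, 8, 2, 17, 4]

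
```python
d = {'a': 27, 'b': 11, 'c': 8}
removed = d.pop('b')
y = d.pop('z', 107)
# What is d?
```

After line 1: d = {'a': 27, 'b': 11, 'c': 8}
After line 2 (pop 'b' returns 11): d = {'a': 27, 'c': 8}, removed = 11
After line 3 (pop 'z' missing, returns default 107): d = {'a': 27, 'c': 8}, y = 107

{'a': 27, 'c': 8}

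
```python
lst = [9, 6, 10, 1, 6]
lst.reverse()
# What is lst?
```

[6, 1, 10, 6, 9]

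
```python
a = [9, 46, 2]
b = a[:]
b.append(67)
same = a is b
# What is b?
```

After line 1: a = [9, 46, 2]
After line 2 (b = a[:] is a shallow copy, new object): a = [9, 46, 2], b = [9, 46, 2]
After line 3 (append only mutates b): a = [9, 46, 2], b = [9, 46, 2, 67]
After line 4 (same = a is b; different objects -> False): same = False

[9, 46, 2, 67]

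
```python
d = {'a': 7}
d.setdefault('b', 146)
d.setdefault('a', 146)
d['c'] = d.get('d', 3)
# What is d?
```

After line 1: d = {'a': 7}
After line 2 (setdefault adds 'b'=146): d = {'a': 7, 'b': 146}
After line 3 (setdefault 'a' no-op, already exists): d = {'a': 7, 'b': 146}
After line 4 (get('d', 3) returns default since 'd' not in d): d = {'a': 7, 'b': 146, 'c': 3}

{'a': 7, 'b': 146, 'c': 3}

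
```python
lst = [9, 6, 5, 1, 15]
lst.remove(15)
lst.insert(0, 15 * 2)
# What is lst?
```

After line 1: lst = [9, 6, 5, 1, 15]
After line 2 (remove first 15): lst = [9, 6, 5, 1]
After line 3 (insert 30 at index 0): lst = [30, 9, 6, 5, 1]

[30, 9, 6, 5, 1]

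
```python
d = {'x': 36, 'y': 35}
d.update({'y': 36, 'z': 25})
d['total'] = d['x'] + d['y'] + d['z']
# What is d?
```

After line 1: d = {'x': 36, 'y': 35}
After line 2 (y overwritten, z added): d = {'x': 36, 'y': 36, 'z': 25}
After line 3 (total = 36 + 36 + 25 = 97): d = {'x': 36, 'y': 36, 'z': 25, 'total': 97}

{'x': 36, 'y': 36, 'z': 25, 'total': 97}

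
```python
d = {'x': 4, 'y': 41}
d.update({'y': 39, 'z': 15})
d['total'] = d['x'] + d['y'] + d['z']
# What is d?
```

After line 1: d = {'x': 4, 'y': 41}
After line 2 (y overwritten, z added): d = {'x': 4, 'y': 39, 'z': 15}
After line 3 (total = 4 + 39 + 15 = 58): d = {'x': 4, 'y': 39, 'z': 15, 'total': 58}

{'x': 4, 'y': 39, 'z': 15, 'total': 58}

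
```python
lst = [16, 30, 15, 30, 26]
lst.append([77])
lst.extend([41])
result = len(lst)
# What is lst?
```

After line 1: lst = [16, 30, 15, 30, 26]
After line 2 (append adds [77] as single element): lst = [16, 30, 15, 30, 26, [77]]
After line 3 (extend unpacks [41], adds 41): lst = [16, 30, 15, 30, 26, [77], 41]
After line 4: result = len(lst) = 7

[16, 30, 15, 30, 26, [77], 41]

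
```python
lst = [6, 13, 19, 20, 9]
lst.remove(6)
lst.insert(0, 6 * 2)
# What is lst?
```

After line 1: lst = [6, 13, 19, 20, 9]
After line 2 (remove first 6): lst = [13, 19, 20, 9]
After line 3 (insert 12 at index 0): lst = [12, 13, 19, 20, 9]

[12, 13, 19, 20, 9]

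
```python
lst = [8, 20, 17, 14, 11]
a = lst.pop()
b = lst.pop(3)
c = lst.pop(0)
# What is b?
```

After line 1: lst = [8, 20, 17, 14, 11]
After line 2 (pop() -> a = 11): lst = [8, 20, 17, 14]
After line 3 (pop(3) -> b = 14): lst = [8, 20, 17]
After line 4 (pop(0) -> c = 8): lst = [20, 17]

14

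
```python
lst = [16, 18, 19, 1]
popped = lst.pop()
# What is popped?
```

1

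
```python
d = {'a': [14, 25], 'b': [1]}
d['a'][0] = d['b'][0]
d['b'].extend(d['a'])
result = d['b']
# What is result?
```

After line 1: d = {'a': [14, 25], 'b': [1]}
After line 2 (a[0] = b[0] = 1): d = {'a': [1, 25], 'b': [1]}
After line 3 (b.extend(a) appends [1, 25]): d = {'a': [1, 25], 'b': [1, 1, 25]}
After line 4: result = d['b'] = [1, 1, 25]

[1, 1, 25]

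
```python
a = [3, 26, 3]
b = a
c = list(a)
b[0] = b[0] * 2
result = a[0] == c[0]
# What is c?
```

After line 1: a = [3, 26, 3]
After line 2 (b = a, alias): a = [3, 26, 3], b = [3, 26, 3]
After line 3 (c = list(a) is a copy, new object): c = [3, 26, 3]
After line 4 (b[0] = 3 * 2 = 6; mutates shared a/b): a = b = [6, 26, 3], c = [3, 26, 3]
After line 5 (a[0] = 6, c[0] = 3; result = False)

[3, 26, 3]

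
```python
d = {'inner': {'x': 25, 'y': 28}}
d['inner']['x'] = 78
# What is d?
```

After line 1: d = {'inner': {'x': 25, 'y': 28}}
After line 2 (inner x overwritten): d = {'inner': {'x': 78, 'y': 28}}

{'inner': {'x': 78, 'y': 28}}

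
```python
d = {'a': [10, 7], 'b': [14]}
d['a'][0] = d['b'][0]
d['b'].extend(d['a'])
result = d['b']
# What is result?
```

After line 1: d = {'a': [10, 7], 'b': [14]}
After line 2 (a[0] = b[0] = 14): d = {'a': [14, 7], 'b': [14]}
After line 3 (b.extend(a) appends [14, 7]): d = {'a': [14, 7], 'b': [14, 14, 7]}
After line 4: result = d['b'] = [14, 14, 7]

[14, 14, 7]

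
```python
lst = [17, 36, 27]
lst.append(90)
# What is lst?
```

[17, 36, 27, 90]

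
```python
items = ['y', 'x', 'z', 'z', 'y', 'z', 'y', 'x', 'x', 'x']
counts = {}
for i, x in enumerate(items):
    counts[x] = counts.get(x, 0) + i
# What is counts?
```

Initial: counts = {}, items = ['y', 'x', 'z', 'z', 'y', 'z', 'y', 'x', 'x', 'x']
i=0, x='y': counts = {'y': 0}
i=1, x='x': counts = {'y': 0, 'x': 1}
i=2, x='z': counts = {'y': 0, 'x': 1, 'z': 2}
i=3, x='z': counts = {'y': 0, 'x': 1, 'z': 5}
i=4, x='y': counts = {'y': 4, 'x': 1, 'z': 5}
i=5, x='z': counts = {'y': 4, 'x': 1, 'z': 10}
i=6, x='y': counts = {'y': 10, 'x': 1, 'z': 10}
i=7, x='x': counts = {'y': 10, 'x': 8, 'z': 10}
i=8, x='x': counts = {'y': 10, 'x': 16, 'z': 10}
i=9, x='x': counts = {'y': 10, 'x': 25, 'z': 10}

{'y': 10, 'x': 25, 'z': 10}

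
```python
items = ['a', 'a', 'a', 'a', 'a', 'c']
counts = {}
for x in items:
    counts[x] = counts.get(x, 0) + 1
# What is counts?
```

Initial: counts = {}, items = ['a', 'a', 'a', 'a', 'a', 'c']
See 'a': counts = {'a': 1}
See 'a': counts = {'a': 2}
See 'a': counts = {'a': 3}
See 'a': counts = {'a': 4}
See 'a': counts = {'a': 5}
See 'c': counts = {'a': 5, 'c': 1}

{'a': 5, 'c': 1}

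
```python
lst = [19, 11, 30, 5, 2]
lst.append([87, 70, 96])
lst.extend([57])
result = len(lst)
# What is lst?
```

After line 1: lst = [19, 11, 30, 5, 2]
After line 2 (append adds [87, 70, 96] as single element): lst = [19, 11, 30, 5, 2, [87, 70, 96]]
After line 3 (extend unpacks [57], adds 57): lst = [19, 11, 30, 5, 2, [87, 70, 96], 57]
After line 4: result = len(lst) = 7

[19, 11, 30, 5, 2, [87, 70, 96], 57]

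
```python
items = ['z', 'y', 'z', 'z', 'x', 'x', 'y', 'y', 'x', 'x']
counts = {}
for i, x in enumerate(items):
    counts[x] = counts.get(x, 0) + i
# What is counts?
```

Initial: counts = {}, items = ['z', 'y', 'z', 'z', 'x', 'x', 'y', 'y', 'x', 'x']
i=0, x='z': counts = {'z': 0}
i=1, x='y': counts = {'z': 0, 'y': 1}
i=2, x='z': counts = {'z': 2, 'y': 1}
i=3, x='z': counts = {'z': 5, 'y': 1}
i=4, x='x': counts = {'z': 5, 'y': 1, 'x': 4}
i=5, x='x': counts = {'z': 5, 'y': 1, 'x': 9}
i=6, x='y': counts = {'z': 5, 'y': 7, 'x': 9}
i=7, x='y': counts = {'z': 5, 'y': 14, 'x': 9}
i=8, x='x': counts = {'z': 5, 'y': 14, 'x': 17}
i=9, x='x': counts = {'z': 5, 'y': 14, 'x': 26}

{'z': 5, 'y': 14, 'x': 26}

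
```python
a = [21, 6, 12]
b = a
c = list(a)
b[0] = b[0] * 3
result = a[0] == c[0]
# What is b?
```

After line 1: a = [21, 6, 12]
After line 2 (b = a, alias): a = [21, 6, 12], b = [21, 6, 12]
After line 3 (c = list(a) is a copy, new object): c = [21, 6, 12]
After line 4 (b[0] = 21 * 3 = 63; mutates shared a/b): a = b = [63, 6, 12], c = [21, 6, 12]
After line 5 (a[0] = 63, c[0] = 21; result = False)

[63, 6, 12]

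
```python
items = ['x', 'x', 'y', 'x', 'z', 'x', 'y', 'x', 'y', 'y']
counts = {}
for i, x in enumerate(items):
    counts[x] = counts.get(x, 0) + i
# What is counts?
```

Initial: counts = {}, items = ['x', 'x', 'y', 'x', 'z', 'x', 'y', 'x', 'y', 'y']
i=0, x='x': counts = {'x': 0}
i=1, x='x': counts = {'x': 1}
i=2, x='y': counts = {'x': 1, 'y': 2}
i=3, x='x': counts = {'x': 4, 'y': 2}
i=4, x='z': counts = {'x': 4, 'y': 2, 'z': 4}
i=5, x='x': counts = {'x': 9, 'y': 2, 'z': 4}
i=6, x='y': counts = {'x': 9, 'y': 8, 'z': 4}
i=7, x='x': counts = {'x': 16, 'y': 8, 'z': 4}
i=8, x='y': counts = {'x': 16, 'y': 16, 'z': 4}
i=9, x='y': counts = {'x': 16, 'y': 25, 'z': 4}

{'x': 16, 'y': 25, 'z': 4}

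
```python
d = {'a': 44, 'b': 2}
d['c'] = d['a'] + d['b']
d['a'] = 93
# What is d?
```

After line 1: d = {'a': 44, 'b': 2}
After line 2 (d['c'] = 44 + 2): d = {'a': 44, 'b': 2, 'c': 46}
After line 3: d = {'a': 93, 'b': 2, 'c': 46}

{'a': 93, 'b': 2, 'c': 46}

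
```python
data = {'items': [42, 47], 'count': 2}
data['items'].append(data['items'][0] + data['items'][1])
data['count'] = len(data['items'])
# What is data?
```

After line 1: data = {'items': [42, 47], 'count': 2}
After line 2 (append 42 + 47 = 89): data = {'items': [42, 47, 89], 'count': 2}
After line 3 (count = len(items) = 3): data = {'items': [42, 47, 89], 'count': 3}

{'items': [42, 47, 89], 'count': 3}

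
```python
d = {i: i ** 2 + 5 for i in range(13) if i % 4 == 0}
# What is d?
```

{0: 5, 4: 21, 8: 69, 12: 149}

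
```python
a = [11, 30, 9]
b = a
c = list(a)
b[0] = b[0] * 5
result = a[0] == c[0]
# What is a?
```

After line 1: a = [11, 30, 9]
After line 2 (b = a, alias): a = [11, 30, 9], b = [11, 30, 9]
After line 3 (c = list(a) is a copy, new object): c = [11, 30, 9]
After line 4 (b[0] = 11 * 5 = 55; mutates shared a/b): a = b = [55, 30, 9], c = [11, 30, 9]
After line 5 (a[0] = 55, c[0] = 11; result = False)

[55, 30, 9]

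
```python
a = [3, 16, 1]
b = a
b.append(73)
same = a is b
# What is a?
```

After line 1: a = [3, 16, 1]
After line 2 (b = a is an alias, same object): a = [3, 16, 1], b = [3, 16, 1]
After line 3 (b.append mutates the shared list): a = [3, 16, 1, 73], b = [3, 16, 1, 73]
After line 4 (same = a is b; same object -> True): same = True

[3, 16, 1, 73]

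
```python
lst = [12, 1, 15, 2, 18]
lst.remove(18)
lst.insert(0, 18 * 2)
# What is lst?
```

After line 1: lst = [12, 1, 15, 2, 18]
After line 2 (remove first 18): lst = [12, 1, 15, 2]
After line 3 (insert 36 at index 0): lst = [36, 12, 1, 15, 2]

[36, 12, 1, 15, 2]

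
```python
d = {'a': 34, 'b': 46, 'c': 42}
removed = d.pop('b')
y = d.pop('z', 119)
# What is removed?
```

After line 1: d = {'a': 34, 'b': 46, 'c': 42}
After line 2 (pop 'b' returns 46): d = {'a': 34, 'c': 42}, removed = 46
After line 3 (pop 'z' missing, returns default 119): d = {'a': 34, 'c': 42}, y = 119

46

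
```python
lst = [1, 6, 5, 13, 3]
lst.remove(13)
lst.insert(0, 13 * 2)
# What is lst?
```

After line 1: lst = [1, 6, 5, 13, 3]
After line 2 (remove first 13): lst = [1, 6, 5, 3]
After line 3 (insert 26 at index 0): lst = [26, 1, 6, 5, 3]

[26, 1, 6, 5, 3]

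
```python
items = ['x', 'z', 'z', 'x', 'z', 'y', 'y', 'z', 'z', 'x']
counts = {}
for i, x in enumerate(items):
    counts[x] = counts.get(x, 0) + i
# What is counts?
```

Initial: counts = {}, items = ['x', 'z', 'z', 'x', 'z', 'y', 'y', 'z', 'z', 'x']
i=0, x='x': counts = {'x': 0}
i=1, x='z': counts = {'x': 0, 'z': 1}
i=2, x='z': counts = {'x': 0, 'z': 3}
i=3, x='x': counts = {'x': 3, 'z': 3}
i=4, x='z': counts = {'x': 3, 'z': 7}
i=5, x='y': counts = {'x': 3, 'z': 7, 'y': 5}
i=6, x='y': counts = {'x': 3, 'z': 7, 'y': 11}
i=7, x='z': counts = {'x': 3, 'z': 14, 'y': 11}
i=8, x='z': counts = {'x': 3, 'z': 22, 'y': 11}
i=9, x='x': counts = {'x': 12, 'z': 22, 'y': 11}

{'x': 12, 'z': 22, 'y': 11}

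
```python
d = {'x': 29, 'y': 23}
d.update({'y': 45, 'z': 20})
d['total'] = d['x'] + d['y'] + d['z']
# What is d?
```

After line 1: d = {'x': 29, 'y': 23}
After line 2 (y overwritten, z added): d = {'x': 29, 'y': 45, 'z': 20}
After line 3 (total = 29 + 45 + 20 = 94): d = {'x': 29, 'y': 45, 'z': 20, 'total': 94}

{'x': 29, 'y': 45, 'z': 20, 'total': 94}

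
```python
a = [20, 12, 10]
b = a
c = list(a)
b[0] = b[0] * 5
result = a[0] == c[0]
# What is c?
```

After line 1: a = [20, 12, 10]
After line 2 (b = a, alias): a = [20, 12, 10], b = [20, 12, 10]
After line 3 (c = list(a) is a copy, new object): c = [20, 12, 10]
After line 4 (b[0] = 20 * 5 = 100; mutates shared a/b): a = b = [100, 12, 10], c = [20, 12, 10]
After line 5 (a[0] = 100, c[0] = 20; result = False)

[20, 12, 10]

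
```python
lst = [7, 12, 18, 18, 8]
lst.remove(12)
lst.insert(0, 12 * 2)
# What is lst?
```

After line 1: lst = [7, 12, 18, 18, 8]
After line 2 (remove first 12): lst = [7, 18, 18, 8]
After line 3 (insert 24 at index 0): lst = [24, 7, 18, 18, 8]

[24, 7, 18, 18, 8]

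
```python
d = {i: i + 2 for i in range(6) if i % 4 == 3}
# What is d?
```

{3: 5}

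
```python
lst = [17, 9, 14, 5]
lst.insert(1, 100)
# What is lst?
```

[17, 100, 9, 14, 5]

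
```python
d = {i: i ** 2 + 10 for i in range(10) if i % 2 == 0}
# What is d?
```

{0: 10, 2: 14, 4: 26, 6: 46, 8: 74}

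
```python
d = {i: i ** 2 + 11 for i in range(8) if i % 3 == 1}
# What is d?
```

{1: 12, 4: 27, 7: 60}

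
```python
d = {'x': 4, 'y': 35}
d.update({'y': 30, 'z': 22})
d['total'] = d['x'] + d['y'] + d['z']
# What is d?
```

After line 1: d = {'x': 4, 'y': 35}
After line 2 (y overwritten, z added): d = {'x': 4, 'y': 30, 'z': 22}
After line 3 (total = 4 + 30 + 22 = 56): d = {'x': 4, 'y': 30, 'z': 22, 'total': 56}

{'x': 4, 'y': 30, 'z': 22, 'total': 56}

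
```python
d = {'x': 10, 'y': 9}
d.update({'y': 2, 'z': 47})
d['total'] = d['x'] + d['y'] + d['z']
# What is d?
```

After line 1: d = {'x': 10, 'y': 9}
After line 2 (y overwritten, z added): d = {'x': 10, 'y': 2, 'z': 47}
After line 3 (total = 10 + 2 + 47 = 59): d = {'x': 10, 'y': 2, 'z': 47, 'total': 59}

{'x': 10, 'y': 2, 'z': 47, 'total': 59}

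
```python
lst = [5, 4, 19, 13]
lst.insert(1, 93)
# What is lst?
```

[5, 93, 4, 19, 13]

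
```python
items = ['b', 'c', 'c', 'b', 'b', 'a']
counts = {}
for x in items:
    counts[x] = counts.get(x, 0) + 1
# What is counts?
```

Initial: counts = {}, items = ['b', 'c', 'c', 'b', 'b', 'a']
See 'b': counts = {'b': 1}
See 'c': counts = {'b': 1, 'c': 1}
See 'c': counts = {'b': 1, 'c': 2}
See 'b': counts = {'b': 2, 'c': 2}
See 'b': counts = {'b': 3, 'c': 2}
See 'a': counts = {'b': 3, 'c': 2, 'a': 1}

{'b': 3, 'c': 2, 'a': 1}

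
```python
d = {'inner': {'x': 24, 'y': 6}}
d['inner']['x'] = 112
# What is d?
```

After line 1: d = {'inner': {'x': 24, 'y': 6}}
After line 2 (inner x overwritten): d = {'inner': {'x': 112, 'y': 6}}

{'inner': {'x': 112, 'y': 6}}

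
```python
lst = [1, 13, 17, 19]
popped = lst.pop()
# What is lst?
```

[1, 13, 17]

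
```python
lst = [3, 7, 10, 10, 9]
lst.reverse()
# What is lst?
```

[9, 10, 10, 7, 3]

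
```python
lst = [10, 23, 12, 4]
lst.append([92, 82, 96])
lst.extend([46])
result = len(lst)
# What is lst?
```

After line 1: lst = [10, 23, 12, 4]
After line 2 (append adds [92, 82, 96] as single element): lst = [10, 23, 12, 4, [92, 82, 96]]
After line 3 (extend unpacks [46], adds 46): lst = [10, 23, 12, 4, [92, 82, 96], 46]
After line 4: result = len(lst) = 6

[10, 23, 12, 4, [92, 82, 96], 46]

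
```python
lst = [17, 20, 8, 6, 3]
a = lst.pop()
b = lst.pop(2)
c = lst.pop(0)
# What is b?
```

After line 1: lst = [17, 20, 8, 6, 3]
After line 2 (pop() -> a = 3): lst = [17, 20, 8, 6]
After line 3 (pop(2) -> b = 8): lst = [17, 20, 6]
After line 4 (pop(0) -> c = 17): lst = [20, 6]

8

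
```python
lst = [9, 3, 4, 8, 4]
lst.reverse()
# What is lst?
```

[4, 8, 4, 3, 9]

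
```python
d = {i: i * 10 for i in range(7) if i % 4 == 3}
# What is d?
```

{3: 30}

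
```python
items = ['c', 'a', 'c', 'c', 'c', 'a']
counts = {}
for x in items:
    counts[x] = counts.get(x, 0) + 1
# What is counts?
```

Initial: counts = {}, items = ['c', 'a', 'c', 'c', 'c', 'a']
See 'c': counts = {'c': 1}
See 'a': counts = {'c': 1, 'a': 1}
See 'c': counts = {'c': 2, 'a': 1}
See 'c': counts = {'c': 3, 'a': 1}
See 'c': counts = {'c': 4, 'a': 1}
See 'a': counts = {'c': 4, 'a': 2}

{'c': 4, 'a': 2}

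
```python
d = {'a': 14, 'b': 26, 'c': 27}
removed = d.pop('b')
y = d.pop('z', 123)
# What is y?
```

After line 1: d = {'a': 14, 'b': 26, 'c': 27}
After line 2 (pop 'b' returns 26): d = {'a': 14, 'c': 27}, removed = 26
After line 3 (pop 'z' missing, returns default 123): d = {'a': 14, 'c': 27}, y = 123

123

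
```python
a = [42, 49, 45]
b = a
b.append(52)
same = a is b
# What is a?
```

After line 1: a = [42, 49, 45]
After line 2 (b = a is an alias, same object): a = [42, 49, 45], b = [42, 49, 45]
After line 3 (b.append mutates the shared list): a = [42, 49, 45, 52], b = [42, 49, 45, 52]
After line 4 (same = a is b; same object -> True): same = True

[42, 49, 45, 52]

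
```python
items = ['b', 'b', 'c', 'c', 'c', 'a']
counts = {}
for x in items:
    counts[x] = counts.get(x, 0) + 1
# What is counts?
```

Initial: counts = {}, items = ['b', 'b', 'c', 'c', 'c', 'a']
See 'b': counts = {'b': 1}
See 'b': counts = {'b': 2}
See 'c': counts = {'b': 2, 'c': 1}
See 'c': counts = {'b': 2, 'c': 2}
See 'c': counts = {'b': 2, 'c': 3}
See 'a': counts = {'b': 2, 'c': 3, 'a': 1}

{'b': 2, 'c': 3, 'a': 1}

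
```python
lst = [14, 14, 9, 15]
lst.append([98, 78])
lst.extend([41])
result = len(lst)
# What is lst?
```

After line 1: lst = [14, 14, 9, 15]
After line 2 (append adds [98, 78] as single element): lst = [14, 14, 9, 15, [98, 78]]
After line 3 (extend unpacks [41], adds 41): lst = [14, 14, 9, 15, [98, 78], 41]
After line 4: result = len(lst) = 6

[14, 14, 9, 15, [98, 78], 41]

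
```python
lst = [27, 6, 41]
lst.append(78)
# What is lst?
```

[27, 6, 41, 78]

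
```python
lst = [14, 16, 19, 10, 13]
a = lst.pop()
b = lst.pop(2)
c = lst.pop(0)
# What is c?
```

After line 1: lst = [14, 16, 19, 10, 13]
After line 2 (pop() -> a = 13): lst = [14, 16, 19, 10]
After line 3 (pop(2) -> b = 19): lst = [14, 16, 10]
After line 4 (pop(0) -> c = 14): lst = [16, 10]

14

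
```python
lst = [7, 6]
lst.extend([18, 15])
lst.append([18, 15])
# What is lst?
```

After line 1: lst = [7, 6]
After line 2 (extend unpacks [18, 15]): lst = [7, 6, 18, 15]
After line 3 (append adds [18, 15] as single element): lst = [7, 6, 18, 15, [18, 15]]

[7, 6, 18, 15, [18, 15]]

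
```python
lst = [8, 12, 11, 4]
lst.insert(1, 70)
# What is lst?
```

[8, 70, 12, 11, 4]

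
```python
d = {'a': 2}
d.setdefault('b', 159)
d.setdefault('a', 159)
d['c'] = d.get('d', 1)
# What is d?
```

After line 1: d = {'a': 2}
After line 2 (setdefault adds 'b'=159): d = {'a': 2, 'b': 159}
After line 3 (setdefault 'a' no-op, already exists): d = {'a': 2, 'b': 159}
After line 4 (get('d', 1) returns default since 'd' not in d): d = {'a': 2, 'b': 159, 'c': 1}

{'a': 2, 'b': 159, 'c': 1}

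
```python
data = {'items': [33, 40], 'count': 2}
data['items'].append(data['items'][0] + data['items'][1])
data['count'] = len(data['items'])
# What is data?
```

After line 1: data = {'items': [33, 40], 'count': 2}
After line 2 (append 33 + 40 = 73): data = {'items': [33, 40, 73], 'count': 2}
After line 3 (count = len(items) = 3): data = {'items': [33, 40, 73], 'count': 3}

{'items': [33, 40, 73], 'count': 3}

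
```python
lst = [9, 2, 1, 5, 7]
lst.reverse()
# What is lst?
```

[7, 5, 1, 2, 9]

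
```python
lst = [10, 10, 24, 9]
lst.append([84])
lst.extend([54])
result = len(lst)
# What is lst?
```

After line 1: lst = [10, 10, 24, 9]
After line 2 (append adds [84] as single element): lst = [10, 10, 24, 9, [84]]
After line 3 (extend unpacks [54], adds 54): lst = [10, 10, 24, 9, [84], 54]
After line 4: result = len(lst) = 6

[10, 10, 24, 9, [84], 54]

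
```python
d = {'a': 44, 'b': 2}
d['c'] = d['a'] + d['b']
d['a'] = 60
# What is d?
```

After line 1: d = {'a': 44, 'b': 2}
After line 2 (d['c'] = 44 + 2): d = {'a': 44, 'b': 2, 'c': 46}
After line 3: d = {'a': 60, 'b': 2, 'c': 46}

{'a': 60, 'b': 2, 'c': 46}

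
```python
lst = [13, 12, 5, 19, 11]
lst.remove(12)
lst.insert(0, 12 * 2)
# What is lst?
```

After line 1: lst = [13, 12, 5, 19, 11]
After line 2 (remove first 12): lst = [13, 5, 19, 11]
After line 3 (insert 24 at index 0): lst = [24, 13, 5, 19, 11]

[24, 13, 5, 19, 11]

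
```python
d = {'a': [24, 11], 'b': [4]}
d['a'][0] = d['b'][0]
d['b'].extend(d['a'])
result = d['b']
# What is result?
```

After line 1: d = {'a': [24, 11], 'b': [4]}
After line 2 (a[0] = b[0] = 4): d = {'a': [4, 11], 'b': [4]}
After line 3 (b.extend(a) appends [4, 11]): d = {'a': [4, 11], 'b': [4, 4, 11]}
After line 4: result = d['b'] = [4, 4, 11]

[4, 4, 11]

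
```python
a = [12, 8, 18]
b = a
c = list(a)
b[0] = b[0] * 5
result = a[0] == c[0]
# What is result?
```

After line 1: a = [12, 8, 18]
After line 2 (b = a, alias): a = [12, 8, 18], b = [12, 8, 18]
After line 3 (c = list(a) is a copy, new object): c = [12, 8, 18]
After line 4 (b[0] = 12 * 5 = 60; mutates shared a/b): a = b = [60, 8, 18], c = [12, 8, 18]
After line 5 (a[0] = 60, c[0] = 12; result = False)

False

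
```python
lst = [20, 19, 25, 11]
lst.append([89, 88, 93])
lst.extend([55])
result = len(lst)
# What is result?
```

After line 1: lst = [20, 19, 25, 11]
After line 2 (append adds [89, 88, 93] as single element): lst = [20, 19, 25, 11, [89, 88, 93]]
After line 3 (extend unpacks [55], adds 55): lst = [20, 19, 25, 11, [89, 88, 93], 55]
After line 4: result = len(lst) = 6

6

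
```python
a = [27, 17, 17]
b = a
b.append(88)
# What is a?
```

After line 1: a = [27, 17, 17]
After line 2 (b = a is an alias, same object): a = [27, 17, 17], b = [27, 17, 17]
After line 3 (b.append mutates the shared list): a = [27, 17, 17, 88], b = [27, 17, 17, 88]

[27, 17, 17, 88]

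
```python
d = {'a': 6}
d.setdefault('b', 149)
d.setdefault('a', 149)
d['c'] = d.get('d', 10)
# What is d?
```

After line 1: d = {'a': 6}
After line 2 (setdefault adds 'b'=149): d = {'a': 6, 'b': 149}
After line 3 (setdefault 'a' no-op, already exists): d = {'a': 6, 'b': 149}
After line 4 (get('d', 10) returns default since 'd' not in d): d = {'a': 6, 'b': 149, 'c': 10}

{'a': 6, 'b': 149, 'c': 10}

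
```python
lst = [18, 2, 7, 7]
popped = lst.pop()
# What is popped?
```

7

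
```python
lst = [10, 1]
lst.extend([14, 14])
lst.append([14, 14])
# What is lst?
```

After line 1: lst = [10, 1]
After line 2 (extend unpacks [14, 14]): lst = [10, 1, 14, 14]
After line 3 (append adds [14, 14] as single element): lst = [10, 1, 14, 14, [14, 14]]

[10, 1, 14, 14, [14, 14]]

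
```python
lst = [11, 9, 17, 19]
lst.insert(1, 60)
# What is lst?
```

[11, 60, 9, 17, 19]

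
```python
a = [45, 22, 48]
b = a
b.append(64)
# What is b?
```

After line 1: a = [45, 22, 48]
After line 2 (b = a is an alias, same object): a = [45, 22, 48], b = [45, 22, 48]
After line 3 (b.append mutates the shared list): a = [45, 22, 48, 64], b = [45, 22, 48, 64]

[45, 22, 48, 64]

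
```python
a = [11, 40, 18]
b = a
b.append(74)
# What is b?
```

After line 1: a = [11, 40, 18]
After line 2 (b = a is an alias, same object): a = [11, 40, 18], b = [11, 40, 18]
After line 3 (b.append mutates the shared list): a = [11, 40, 18, 74], b = [11, 40, 18, 74]

[11, 40, 18, 74]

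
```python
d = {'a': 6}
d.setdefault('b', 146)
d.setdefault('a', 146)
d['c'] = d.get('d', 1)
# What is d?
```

After line 1: d = {'a': 6}
After line 2 (setdefault adds 'b'=146): d = {'a': 6, 'b': 146}
After line 3 (setdefault 'a' no-op, already exists): d = {'a': 6, 'b': 146}
After line 4 (get('d', 1) returns default since 'd' not in d): d = {'a': 6, 'b': 146, 'c': 1}

{'a': 6, 'b': 146, 'c': 1}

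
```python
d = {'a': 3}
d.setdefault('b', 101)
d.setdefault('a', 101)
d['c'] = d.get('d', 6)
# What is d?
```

After line 1: d = {'a': 3}
After line 2 (setdefault adds 'b'=101): d = {'a': 3, 'b': 101}
After line 3 (setdefault 'a' no-op, already exists): d = {'a': 3, 'b': 101}
After line 4 (get('d', 6) returns default since 'd' not in d): d = {'a': 3, 'b': 101, 'c': 6}

{'a': 3, 'b': 101, 'c': 6}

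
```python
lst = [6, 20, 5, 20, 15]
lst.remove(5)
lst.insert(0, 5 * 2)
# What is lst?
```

After line 1: lst = [6, 20, 5, 20, 15]
After line 2 (remove first 5): lst = [6, 20, 20, 15]
After line 3 (insert 10 at index 0): lst = [10, 6, 20, 20, 15]

[10, 6, 20, 20, 15]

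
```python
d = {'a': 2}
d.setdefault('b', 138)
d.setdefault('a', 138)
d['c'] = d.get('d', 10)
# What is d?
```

After line 1: d = {'a': 2}
After line 2 (setdefault adds 'b'=138): d = {'a': 2, 'b': 138}
After line 3 (setdefault 'a' no-op, already exists): d = {'a': 2, 'b': 138}
After line 4 (get('d', 10) returns default since 'd' not in d): d = {'a': 2, 'b': 138, 'c': 10}

{'a': 2, 'b': 138, 'c': 10}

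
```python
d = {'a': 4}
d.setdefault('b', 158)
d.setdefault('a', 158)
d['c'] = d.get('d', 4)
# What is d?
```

After line 1: d = {'a': 4}
After line 2 (setdefault adds 'b'=158): d = {'a': 4, 'b': 158}
After line 3 (setdefault 'a' no-op, already exists): d = {'a': 4, 'b': 158}
After line 4 (get('d', 4) returns default since 'd' not in d): d = {'a': 4, 'b': 158, 'c': 4}

{'a': 4, 'b': 158, 'c': 4}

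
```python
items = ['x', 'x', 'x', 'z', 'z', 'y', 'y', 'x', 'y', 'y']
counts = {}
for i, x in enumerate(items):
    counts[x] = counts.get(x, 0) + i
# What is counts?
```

Initial: counts = {}, items = ['x', 'x', 'x', 'z', 'z', 'y', 'y', 'x', 'y', 'y']
i=0, x='x': counts = {'x': 0}
i=1, x='x': counts = {'x': 1}
i=2, x='x': counts = {'x': 3}
i=3, x='z': counts = {'x': 3, 'z': 3}
i=4, x='z': counts = {'x': 3, 'z': 7}
i=5, x='y': counts = {'x': 3, 'z': 7, 'y': 5}
i=6, x='y': counts = {'x': 3, 'z': 7, 'y': 11}
i=7, x='x': counts = {'x': 10, 'z': 7, 'y': 11}
i=8, x='y': counts = {'x': 10, 'z': 7, 'y': 19}
i=9, x='y': counts = {'x': 10, 'z': 7, 'y': 28}

{'x': 10, 'z': 7, 'y': 28}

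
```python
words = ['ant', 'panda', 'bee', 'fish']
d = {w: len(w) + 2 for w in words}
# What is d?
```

{'ant': 5, 'panda': 7, 'bee': 5, 'fish': 6}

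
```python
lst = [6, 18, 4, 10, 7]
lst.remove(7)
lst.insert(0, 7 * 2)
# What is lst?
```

After line 1: lst = [6, 18, 4, 10, 7]
After line 2 (remove first 7): lst = [6, 18, 4, 10]
After line 3 (insert 14 at index 0): lst = [14, 6, 18, 4, 10]

[14, 6, 18, 4, 10]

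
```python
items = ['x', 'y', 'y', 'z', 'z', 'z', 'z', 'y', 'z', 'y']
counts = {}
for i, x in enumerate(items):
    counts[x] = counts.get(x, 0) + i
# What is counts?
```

Initial: counts = {}, items = ['x', 'y', 'y', 'z', 'z', 'z', 'z', 'y', 'z', 'y']
i=0, x='x': counts = {'x': 0}
i=1, x='y': counts = {'x': 0, 'y': 1}
i=2, x='y': counts = {'x': 0, 'y': 3}
i=3, x='z': counts = {'x': 0, 'y': 3, 'z': 3}
i=4, x='z': counts = {'x': 0, 'y': 3, 'z': 7}
i=5, x='z': counts = {'x': 0, 'y': 3, 'z': 12}
i=6, x='z': counts = {'x': 0, 'y': 3, 'z': 18}
i=7, x='y': counts = {'x': 0, 'y': 10, 'z': 18}
i=8, x='z': counts = {'x': 0, 'y': 10, 'z': 26}
i=9, x='y': counts = {'x': 0, 'y': 19, 'z': 26}

{'x': 0, 'y': 19, 'z': 26}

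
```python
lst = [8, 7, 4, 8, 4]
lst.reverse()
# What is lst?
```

[4, 8, 4, 7, 8]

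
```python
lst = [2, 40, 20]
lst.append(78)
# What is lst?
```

[2, 40, 20, 78]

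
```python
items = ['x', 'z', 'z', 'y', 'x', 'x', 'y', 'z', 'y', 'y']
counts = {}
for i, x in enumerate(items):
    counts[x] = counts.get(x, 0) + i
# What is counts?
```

Initial: counts = {}, items = ['x', 'z', 'z', 'y', 'x', 'x', 'y', 'z', 'y', 'y']
i=0, x='x': counts = {'x': 0}
i=1, x='z': counts = {'x': 0, 'z': 1}
i=2, x='z': counts = {'x': 0, 'z': 3}
i=3, x='y': counts = {'x': 0, 'z': 3, 'y': 3}
i=4, x='x': counts = {'x': 4, 'z': 3, 'y': 3}
i=5, x='x': counts = {'x': 9, 'z': 3, 'y': 3}
i=6, x='y': counts = {'x': 9, 'z': 3, 'y': 9}
i=7, x='z': counts = {'x': 9, 'z': 10, 'y': 9}
i=8, x='y': counts = {'x': 9, 'z': 10, 'y': 17}
i=9, x='y': counts = {'x': 9, 'z': 10, 'y': 26}

{'x': 9, 'z': 10, 'y': 26}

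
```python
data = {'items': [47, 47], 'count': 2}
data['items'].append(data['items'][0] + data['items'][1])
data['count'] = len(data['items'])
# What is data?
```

After line 1: data = {'items': [47, 47], 'count': 2}
After line 2 (append 47 + 47 = 94): data = {'items': [47, 47, 94], 'count': 2}
After line 3 (count = len(items) = 3): data = {'items': [47, 47, 94], 'count': 3}

{'items': [47, 47, 94], 'count': 3}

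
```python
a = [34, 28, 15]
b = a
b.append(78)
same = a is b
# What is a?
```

After line 1: a = [34, 28, 15]
After line 2 (b = a is an alias, same object): a = [34, 28, 15], b = [34, 28, 15]
After line 3 (b.append mutates the shared list): a = [34, 28, 15, 78], b = [34, 28, 15, 78]
After line 4 (same = a is b; same object -> True): same = True

[34, 28, 15, 78]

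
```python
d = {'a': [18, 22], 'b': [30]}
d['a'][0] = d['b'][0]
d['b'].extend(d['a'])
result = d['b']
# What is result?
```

After line 1: d = {'a': [18, 22], 'b': [30]}
After line 2 (a[0] = b[0] = 30): d = {'a': [30, 22], 'b': [30]}
After line 3 (b.extend(a) appends [30, 22]): d = {'a': [30, 22], 'b': [30, 30, 22]}
After line 4: result = d['b'] = [30, 30, 22]

[30, 30, 22]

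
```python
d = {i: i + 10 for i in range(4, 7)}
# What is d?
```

{4: 14, 5: 15, 6: 16}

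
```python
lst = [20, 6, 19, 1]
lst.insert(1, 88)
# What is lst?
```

[20, 88, 6, 19, 1]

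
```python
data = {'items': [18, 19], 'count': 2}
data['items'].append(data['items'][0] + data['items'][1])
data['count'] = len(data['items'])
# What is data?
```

After line 1: data = {'items': [18, 19], 'count': 2}
After line 2 (append 18 + 19 = 37): data = {'items': [18, 19, 37], 'count': 2}
After line 3 (count = len(items) = 3): data = {'items': [18, 19, 37], 'count': 3}

{'items': [18, 19, 37], 'count': 3}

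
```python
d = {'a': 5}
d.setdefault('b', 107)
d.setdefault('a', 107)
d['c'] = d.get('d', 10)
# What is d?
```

After line 1: d = {'a': 5}
After line 2 (setdefault adds 'b'=107): d = {'a': 5, 'b': 107}
After line 3 (setdefault 'a' no-op, already exists): d = {'a': 5, 'b': 107}
After line 4 (get('d', 10) returns default since 'd' not in d): d = {'a': 5, 'b': 107, 'c': 10}

{'a': 5, 'b': 107, 'c': 10}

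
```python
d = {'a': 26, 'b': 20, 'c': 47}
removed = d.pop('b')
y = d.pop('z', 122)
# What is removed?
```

After line 1: d = {'a': 26, 'b': 20, 'c': 47}
After line 2 (pop 'b' returns 20): d = {'a': 26, 'c': 47}, removed = 20
After line 3 (pop 'z' missing, returns default 122): d = {'a': 26, 'c': 47}, y = 122

20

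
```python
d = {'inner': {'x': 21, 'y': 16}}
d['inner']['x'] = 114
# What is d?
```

After line 1: d = {'inner': {'x': 21, 'y': 16}}
After line 2 (inner x overwritten): d = {'inner': {'x': 114, 'y': 16}}

{'inner': {'x': 114, 'y': 16}}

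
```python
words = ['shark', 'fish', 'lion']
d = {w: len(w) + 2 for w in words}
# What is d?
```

{'shark': 7, 'fish': 6, 'lion': 6}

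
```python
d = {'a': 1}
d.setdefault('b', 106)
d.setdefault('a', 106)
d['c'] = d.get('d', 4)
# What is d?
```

After line 1: d = {'a': 1}
After line 2 (setdefault adds 'b'=106): d = {'a': 1, 'b': 106}
After line 3 (setdefault 'a' no-op, already exists): d = {'a': 1, 'b': 106}
After line 4 (get('d', 4) returns default since 'd' not in d): d = {'a': 1, 'b': 106, 'c': 4}

{'a': 1, 'b': 106, 'c': 4}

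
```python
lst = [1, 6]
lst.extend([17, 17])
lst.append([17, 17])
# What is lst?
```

After line 1: lst = [1, 6]
After line 2 (extend unpacks [17, 17]): lst = [1, 6, 17, 17]
After line 3 (append adds [17, 17] as single element): lst = [1, 6, 17, 17, [17, 17]]

[1, 6, 17, 17, [17, 17]]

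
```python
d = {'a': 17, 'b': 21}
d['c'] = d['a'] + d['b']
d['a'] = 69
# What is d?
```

After line 1: d = {'a': 17, 'b': 21}
After line 2 (d['c'] = 17 + 21): d = {'a': 17, 'b': 21, 'c': 38}
After line 3: d = {'a': 69, 'b': 21, 'c': 38}

{'a': 69, 'b': 21, 'c': 38}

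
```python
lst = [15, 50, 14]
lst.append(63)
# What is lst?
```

[15, 50, 14, 63]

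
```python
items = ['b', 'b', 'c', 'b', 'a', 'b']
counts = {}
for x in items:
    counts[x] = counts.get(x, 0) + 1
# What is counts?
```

Initial: counts = {}, items = ['b', 'b', 'c', 'b', 'a', 'b']
See 'b': counts = {'b': 1}
See 'b': counts = {'b': 2}
See 'c': counts = {'b': 2, 'c': 1}
See 'b': counts = {'b': 3, 'c': 1}
See 'a': counts = {'b': 3, 'c': 1, 'a': 1}
See 'b': counts = {'b': 4, 'c': 1, 'a': 1}

{'b': 4, 'c': 1, 'a': 1}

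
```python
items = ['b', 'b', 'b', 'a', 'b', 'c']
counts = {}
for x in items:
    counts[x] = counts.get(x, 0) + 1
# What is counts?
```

Initial: counts = {}, items = ['b', 'b', 'b', 'a', 'b', 'c']
See 'b': counts = {'b': 1}
See 'b': counts = {'b': 2}
See 'b': counts = {'b': 3}
See 'a': counts = {'b': 3, 'a': 1}
See 'b': counts = {'b': 4, 'a': 1}
See 'c': counts = {'b': 4, 'a': 1, 'c': 1}

{'b': 4, 'a': 1, 'c': 1}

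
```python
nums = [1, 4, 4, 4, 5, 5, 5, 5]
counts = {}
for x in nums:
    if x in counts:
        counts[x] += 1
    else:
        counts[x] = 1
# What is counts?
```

Initial: counts = {}, nums = [1, 4, 4, 4, 5, 5, 5, 5]
See 1: counts = {1: 1}
See 4: counts = {1: 1, 4: 1}
See 4: counts = {1: 1, 4: 2}
See 4: counts = {1: 1, 4: 3}
See 5: counts = {1: 1, 4: 3, 5: 1}
See 5: counts = {1: 1, 4: 3, 5: 2}
See 5: counts = {1: 1, 4: 3, 5: 3}
See 5: counts = {1: 1, 4: 3, 5: 4}

{1: 1, 4: 3, 5: 4}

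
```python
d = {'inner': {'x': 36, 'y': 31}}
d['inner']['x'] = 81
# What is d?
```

After line 1: d = {'inner': {'x': 36, 'y': 31}}
After line 2 (inner x overwritten): d = {'inner': {'x': 81, 'y': 31}}

{'inner': {'x': 81, 'y': 31}}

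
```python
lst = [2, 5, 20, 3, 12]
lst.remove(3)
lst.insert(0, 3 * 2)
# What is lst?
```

After line 1: lst = [2, 5, 20, 3, 12]
After line 2 (remove first 3): lst = [2, 5, 20, 12]
After line 3 (insert 6 at index 0): lst = [6, 2, 5, 20, 12]

[6, 2, 5, 20, 12]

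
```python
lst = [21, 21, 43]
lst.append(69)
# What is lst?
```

[21, 21, 43, 69]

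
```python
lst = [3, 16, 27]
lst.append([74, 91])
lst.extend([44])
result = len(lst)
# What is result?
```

After line 1: lst = [3, 16, 27]
After line 2 (append adds [74, 91] as single element): lst = [3, 16, 27, [74, 91]]
After line 3 (extend unpacks [44], adds 44): lst = [3, 16, 27, [74, 91], 44]
After line 4: result = len(lst) = 5

5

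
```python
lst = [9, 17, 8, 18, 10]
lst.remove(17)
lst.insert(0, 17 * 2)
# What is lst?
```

After line 1: lst = [9, 17, 8, 18, 10]
After line 2 (remove first 17): lst = [9, 8, 18, 10]
After line 3 (insert 34 at index 0): lst = [34, 9, 8, 18, 10]

[34, 9, 8, 18, 10]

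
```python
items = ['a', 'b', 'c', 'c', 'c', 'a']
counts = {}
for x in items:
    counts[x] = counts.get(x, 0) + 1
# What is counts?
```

Initial: counts = {}, items = ['a', 'b', 'c', 'c', 'c', 'a']
See 'a': counts = {'a': 1}
See 'b': counts = {'a': 1, 'b': 1}
See 'c': counts = {'a': 1, 'b': 1, 'c': 1}
See 'c': counts = {'a': 1, 'b': 1, 'c': 2}
See 'c': counts = {'a': 1, 'b': 1, 'c': 3}
See 'a': counts = {'a': 2, 'b': 1, 'c': 3}

{'a': 2, 'b': 1, 'c': 3}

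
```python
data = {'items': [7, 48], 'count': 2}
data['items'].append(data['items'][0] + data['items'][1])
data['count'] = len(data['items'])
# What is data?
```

After line 1: data = {'items': [7, 48], 'count': 2}
After line 2 (append 7 + 48 = 55): data = {'items': [7, 48, 55], 'count': 2}
After line 3 (count = len(items) = 3): data = {'items': [7, 48, 55], 'count': 3}

{'items': [7, 48, 55], 'count': 3}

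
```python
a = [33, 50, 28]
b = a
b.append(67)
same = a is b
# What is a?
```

After line 1: a = [33, 50, 28]
After line 2 (b = a is an alias, same object): a = [33, 50, 28], b = [33, 50, 28]
After line 3 (b.append mutates the shared list): a = [33, 50, 28, 67], b = [33, 50, 28, 67]
After line 4 (same = a is b; same object -> True): same = True

[33, 50, 28, 67]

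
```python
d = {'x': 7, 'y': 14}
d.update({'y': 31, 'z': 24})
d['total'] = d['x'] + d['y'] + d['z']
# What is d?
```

After line 1: d = {'x': 7, 'y': 14}
After line 2 (y overwritten, z added): d = {'x': 7, 'y': 31, 'z': 24}
After line 3 (total = 7 + 31 + 24 = 62): d = {'x': 7, 'y': 31, 'z': 24, 'total': 62}

{'x': 7, 'y': 31, 'z': 24, 'total': 62}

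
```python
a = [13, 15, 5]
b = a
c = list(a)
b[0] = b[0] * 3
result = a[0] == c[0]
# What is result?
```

After line 1: a = [13, 15, 5]
After line 2 (b = a, alias): a = [13, 15, 5], b = [13, 15, 5]
After line 3 (c = list(a) is a copy, new object): c = [13, 15, 5]
After line 4 (b[0] = 13 * 3 = 39; mutates shared a/b): a = b = [39, 15, 5], c = [13, 15, 5]
After line 5 (a[0] = 39, c[0] = 13; result = False)

False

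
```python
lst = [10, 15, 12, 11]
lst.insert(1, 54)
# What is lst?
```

[10, 54, 15, 12, 11]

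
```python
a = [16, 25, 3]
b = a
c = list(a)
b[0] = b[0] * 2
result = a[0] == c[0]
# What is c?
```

After line 1: a = [16, 25, 3]
After line 2 (b = a, alias): a = [16, 25, 3], b = [16, 25, 3]
After line 3 (c = list(a) is a copy, new object): c = [16, 25, 3]
After line 4 (b[0] = 16 * 2 = 32; mutates shared a/b): a = b = [32, 25, 3], c = [16, 25, 3]
After line 5 (a[0] = 32, c[0] = 16; result = False)

[16, 25, 3]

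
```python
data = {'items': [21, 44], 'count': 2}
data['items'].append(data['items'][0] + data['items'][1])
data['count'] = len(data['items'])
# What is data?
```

After line 1: data = {'items': [21, 44], 'count': 2}
After line 2 (append 21 + 44 = 65): data = {'items': [21, 44, 65], 'count': 2}
After line 3 (count = len(items) = 3): data = {'items': [21, 44, 65], 'count': 3}

{'items': [21, 44, 65], 'count': 3}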